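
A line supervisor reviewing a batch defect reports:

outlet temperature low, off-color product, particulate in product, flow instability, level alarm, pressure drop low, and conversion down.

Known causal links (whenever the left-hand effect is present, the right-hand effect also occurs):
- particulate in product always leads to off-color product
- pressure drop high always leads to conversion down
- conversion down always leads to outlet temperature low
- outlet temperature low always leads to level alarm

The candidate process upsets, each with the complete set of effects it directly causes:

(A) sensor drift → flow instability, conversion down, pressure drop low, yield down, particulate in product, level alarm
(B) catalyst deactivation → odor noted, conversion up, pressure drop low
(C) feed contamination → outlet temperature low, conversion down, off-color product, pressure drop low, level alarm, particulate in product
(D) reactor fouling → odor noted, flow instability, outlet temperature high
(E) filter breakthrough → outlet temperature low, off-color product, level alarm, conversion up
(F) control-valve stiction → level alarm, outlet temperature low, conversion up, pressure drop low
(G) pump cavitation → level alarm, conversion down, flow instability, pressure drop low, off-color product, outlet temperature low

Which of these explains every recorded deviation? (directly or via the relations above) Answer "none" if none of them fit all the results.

A

Per-candidate check:
(A) sensor drift — outlet temperature low yes (by conversion down → outlet temperature low); off-color product yes (by particulate in product → off-color product); particulate in product yes; flow instability yes; level alarm yes; pressure drop low yes; conversion down yes
(B) catalyst deactivation — fails on outlet temperature low, off-color product, particulate in product, flow instability, level alarm, conversion down (predicts conversion up, not conversion down)
(C) feed contamination — outlet temperature low yes; off-color product yes; particulate in product yes; flow instability NO; level alarm yes; pressure drop low yes; conversion down yes
(D) reactor fouling — fails on outlet temperature low, off-color product, particulate in product, level alarm, pressure drop low, conversion down (predicts outlet temperature high, not outlet temperature low)
(E) filter breakthrough — fails on particulate in product, flow instability, pressure drop low, conversion down (predicts conversion up, not conversion down)
(F) control-valve stiction — outlet temperature low yes; off-color product NO; particulate in product NO; flow instability NO; level alarm yes; pressure drop low yes; conversion down NO
(G) pump cavitation — does not account for particulate in product
(A) is the only candidate with no mismatches.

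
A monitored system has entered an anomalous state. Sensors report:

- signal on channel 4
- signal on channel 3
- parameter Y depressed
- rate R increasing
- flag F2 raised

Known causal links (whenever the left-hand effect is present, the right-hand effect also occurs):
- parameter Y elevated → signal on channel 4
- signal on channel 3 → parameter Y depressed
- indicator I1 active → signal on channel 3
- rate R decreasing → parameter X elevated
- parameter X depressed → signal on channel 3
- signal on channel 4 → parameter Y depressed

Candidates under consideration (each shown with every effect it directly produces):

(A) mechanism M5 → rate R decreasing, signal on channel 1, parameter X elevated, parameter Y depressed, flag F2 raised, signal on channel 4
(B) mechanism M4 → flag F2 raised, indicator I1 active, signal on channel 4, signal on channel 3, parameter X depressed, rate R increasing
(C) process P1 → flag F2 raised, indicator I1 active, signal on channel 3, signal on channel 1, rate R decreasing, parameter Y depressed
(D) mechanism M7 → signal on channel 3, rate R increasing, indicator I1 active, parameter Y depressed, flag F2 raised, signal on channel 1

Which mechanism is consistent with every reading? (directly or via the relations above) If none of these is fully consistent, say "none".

B

For each candidate, compare predicted effects to what was observed:
(A) mechanism M5 — fails on signal on channel 3, rate R increasing (predicts rate R decreasing, not rate R increasing)
(B) mechanism M4 — signal on channel 4 yes; signal on channel 3 yes; parameter Y depressed yes (by signal on channel 3 → parameter Y depressed); rate R increasing yes; flag F2 raised yes
(C) process P1 — signal on channel 4 NO; signal on channel 3 yes; parameter Y depressed yes; rate R increasing NO; flag F2 raised yes
(D) mechanism M7 — signal on channel 4 NO; signal on channel 3 yes; parameter Y depressed yes; rate R increasing yes; flag F2 raised yes
Only (B) is consistent with every observation.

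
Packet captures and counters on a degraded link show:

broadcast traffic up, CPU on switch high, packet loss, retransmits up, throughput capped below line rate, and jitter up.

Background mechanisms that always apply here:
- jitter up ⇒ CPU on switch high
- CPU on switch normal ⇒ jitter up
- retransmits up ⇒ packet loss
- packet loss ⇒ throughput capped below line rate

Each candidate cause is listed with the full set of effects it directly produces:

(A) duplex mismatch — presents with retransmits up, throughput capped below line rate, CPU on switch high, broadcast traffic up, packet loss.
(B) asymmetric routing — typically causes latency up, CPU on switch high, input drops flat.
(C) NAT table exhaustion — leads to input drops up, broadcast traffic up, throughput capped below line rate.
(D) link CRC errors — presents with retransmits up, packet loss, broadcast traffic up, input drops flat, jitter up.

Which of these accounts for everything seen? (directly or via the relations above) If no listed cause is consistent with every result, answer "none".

Testing each hypothesis:
(A) duplex mismatch — broadcast traffic up match; CPU on switch high match; packet loss match; retransmits up match; throughput capped below line rate match; jitter up miss
(B) asymmetric routing — does not account for broadcast traffic up, packet loss, retransmits up, throughput capped below line rate, jitter up
(C) NAT table exhaustion — broadcast traffic up match; CPU on switch high miss; packet loss miss; retransmits up miss; throughput capped below line rate match; jitter up miss
(D) link CRC errors — broadcast traffic up match; CPU on switch high match (through jitter up → CPU on switch high); packet loss match; retransmits up match; throughput capped below line rate match (through packet loss → throughput capped below line rate); jitter up match
Only (D) is consistent with every observation.

D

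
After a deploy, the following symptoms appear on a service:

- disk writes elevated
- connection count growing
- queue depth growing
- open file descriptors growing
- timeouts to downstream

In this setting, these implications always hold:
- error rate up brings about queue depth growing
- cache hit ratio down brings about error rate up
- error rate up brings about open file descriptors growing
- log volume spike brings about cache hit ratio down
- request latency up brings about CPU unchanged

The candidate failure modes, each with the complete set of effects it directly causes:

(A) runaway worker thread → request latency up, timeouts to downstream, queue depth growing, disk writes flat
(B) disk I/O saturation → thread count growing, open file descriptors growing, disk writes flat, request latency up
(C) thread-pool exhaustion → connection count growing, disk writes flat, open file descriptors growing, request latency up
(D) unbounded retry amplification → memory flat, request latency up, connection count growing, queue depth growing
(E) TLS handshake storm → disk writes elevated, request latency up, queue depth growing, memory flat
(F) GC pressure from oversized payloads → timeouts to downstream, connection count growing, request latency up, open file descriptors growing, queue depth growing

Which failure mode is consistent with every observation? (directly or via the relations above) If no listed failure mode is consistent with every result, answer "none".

none

For each candidate, compare predicted effects to what was observed:
(A) runaway worker thread — disk writes elevated -; connection count growing -; queue depth growing +; open file descriptors growing -; timeouts to downstream +
(B) disk I/O saturation — disk writes elevated -; connection count growing -; queue depth growing -; open file descriptors growing +; timeouts to downstream -
(C) thread-pool exhaustion — disk writes elevated -; connection count growing +; queue depth growing -; open file descriptors growing +; timeouts to downstream -
(D) unbounded retry amplification — disk writes elevated -; connection count growing +; queue depth growing +; open file descriptors growing -; timeouts to downstream -
(E) TLS handshake storm — disk writes elevated +; connection count growing -; queue depth growing +; open file descriptors growing -; timeouts to downstream -
(F) GC pressure from oversized payloads — does not account for disk writes elevated
Every candidate fails on at least one observation.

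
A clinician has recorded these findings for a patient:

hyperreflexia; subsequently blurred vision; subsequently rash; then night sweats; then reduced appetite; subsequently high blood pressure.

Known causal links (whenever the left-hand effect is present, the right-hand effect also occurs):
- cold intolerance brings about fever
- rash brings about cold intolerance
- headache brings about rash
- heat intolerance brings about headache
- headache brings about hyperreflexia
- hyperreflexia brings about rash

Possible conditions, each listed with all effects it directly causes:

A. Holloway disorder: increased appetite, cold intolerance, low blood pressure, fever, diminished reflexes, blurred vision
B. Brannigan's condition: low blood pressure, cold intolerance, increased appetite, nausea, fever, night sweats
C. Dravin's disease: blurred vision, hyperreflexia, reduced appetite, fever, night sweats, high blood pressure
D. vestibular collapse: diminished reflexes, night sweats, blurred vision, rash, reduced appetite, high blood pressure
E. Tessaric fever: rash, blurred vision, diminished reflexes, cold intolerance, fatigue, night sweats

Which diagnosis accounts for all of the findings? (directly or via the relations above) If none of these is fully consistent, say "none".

C

Testing each hypothesis:
(A) Holloway disorder — hyperreflexia miss; blurred vision match; rash miss; night sweats miss; reduced appetite miss; high blood pressure miss
(B) Brannigan's condition — hyperreflexia miss; blurred vision miss; rash miss; night sweats match; reduced appetite miss; high blood pressure miss
(C) Dravin's disease — accounts for every observation (rash via hyperreflexia → rash)
(D) vestibular collapse — hyperreflexia miss; blurred vision match; rash match; night sweats match; reduced appetite match; high blood pressure match
(E) Tessaric fever — fails on hyperreflexia, reduced appetite, high blood pressure (predicts diminished reflexes, not hyperreflexia)
(C) alone accounts for all the evidence.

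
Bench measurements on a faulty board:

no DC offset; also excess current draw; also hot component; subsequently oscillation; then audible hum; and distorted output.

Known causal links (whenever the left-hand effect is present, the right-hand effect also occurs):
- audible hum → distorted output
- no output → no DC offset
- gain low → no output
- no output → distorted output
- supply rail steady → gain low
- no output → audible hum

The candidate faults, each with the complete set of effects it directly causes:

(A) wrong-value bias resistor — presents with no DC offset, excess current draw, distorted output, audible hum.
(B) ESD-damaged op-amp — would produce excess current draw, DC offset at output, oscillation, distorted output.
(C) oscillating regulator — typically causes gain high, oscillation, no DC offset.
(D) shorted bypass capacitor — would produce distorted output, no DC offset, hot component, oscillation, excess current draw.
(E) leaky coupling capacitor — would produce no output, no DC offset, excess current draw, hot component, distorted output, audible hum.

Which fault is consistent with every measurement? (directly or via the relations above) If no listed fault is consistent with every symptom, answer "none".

none

Checking each candidate against the observations:
(A) wrong-value bias resistor — does not account for hot component, oscillation
(B) ESD-damaged op-amp — no DC offset miss; excess current draw match; hot component miss; oscillation match; audible hum miss; distorted output match
(C) oscillating regulator — does not account for excess current draw, hot component, audible hum, distorted output
(D) shorted bypass capacitor — no DC offset match; excess current draw match; hot component match; oscillation match; audible hum miss; distorted output match
(E) leaky coupling capacitor — does not account for oscillation
None of the listed candidates fits everything.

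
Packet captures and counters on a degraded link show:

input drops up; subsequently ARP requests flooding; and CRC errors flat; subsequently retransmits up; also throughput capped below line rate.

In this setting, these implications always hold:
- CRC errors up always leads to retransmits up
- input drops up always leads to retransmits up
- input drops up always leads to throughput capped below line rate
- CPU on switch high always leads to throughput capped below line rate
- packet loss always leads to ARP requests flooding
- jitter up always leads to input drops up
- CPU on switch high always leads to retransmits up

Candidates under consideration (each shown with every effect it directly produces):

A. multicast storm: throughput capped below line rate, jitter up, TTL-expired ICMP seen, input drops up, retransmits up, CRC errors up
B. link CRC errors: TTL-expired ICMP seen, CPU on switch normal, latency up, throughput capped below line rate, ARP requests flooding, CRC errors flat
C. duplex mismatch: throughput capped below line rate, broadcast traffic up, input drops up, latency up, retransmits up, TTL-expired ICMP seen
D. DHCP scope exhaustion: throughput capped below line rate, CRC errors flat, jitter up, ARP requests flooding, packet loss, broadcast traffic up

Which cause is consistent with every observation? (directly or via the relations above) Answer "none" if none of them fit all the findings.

For each candidate, compare predicted effects to what was observed:
(A) multicast storm — input drops up +; ARP requests flooding -; CRC errors flat -; retransmits up +; throughput capped below line rate +
(B) link CRC errors — does not account for input drops up, retransmits up
(C) duplex mismatch — input drops up +; ARP requests flooding -; CRC errors flat -; retransmits up +; throughput capped below line rate +
(D) DHCP scope exhaustion — input drops up + (via jitter up → input drops up); ARP requests flooding +; CRC errors flat +; retransmits up + (via jitter up → input drops up → retransmits up); throughput capped below line rate +
Only (D) is consistent with every observation.

D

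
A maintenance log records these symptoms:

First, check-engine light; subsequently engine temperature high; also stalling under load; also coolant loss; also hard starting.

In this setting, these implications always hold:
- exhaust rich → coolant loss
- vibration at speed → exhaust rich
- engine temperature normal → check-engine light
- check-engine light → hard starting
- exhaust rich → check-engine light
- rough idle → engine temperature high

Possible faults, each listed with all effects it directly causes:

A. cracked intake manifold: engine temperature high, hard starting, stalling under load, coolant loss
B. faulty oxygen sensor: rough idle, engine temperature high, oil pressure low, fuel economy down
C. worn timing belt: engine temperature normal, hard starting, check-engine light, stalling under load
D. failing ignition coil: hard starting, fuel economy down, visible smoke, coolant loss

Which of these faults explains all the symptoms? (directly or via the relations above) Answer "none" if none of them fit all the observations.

none

Checking each candidate against the observations:
(A) cracked intake manifold — check-engine light miss; engine temperature high match; stalling under load match; coolant loss match; hard starting match
(B) faulty oxygen sensor — does not account for check-engine light, stalling under load, coolant loss, hard starting
(C) worn timing belt — check-engine light match; engine temperature high miss; stalling under load match; coolant loss miss; hard starting match
(D) failing ignition coil — does not account for check-engine light, engine temperature high, stalling under load
Every candidate fails on at least one observation.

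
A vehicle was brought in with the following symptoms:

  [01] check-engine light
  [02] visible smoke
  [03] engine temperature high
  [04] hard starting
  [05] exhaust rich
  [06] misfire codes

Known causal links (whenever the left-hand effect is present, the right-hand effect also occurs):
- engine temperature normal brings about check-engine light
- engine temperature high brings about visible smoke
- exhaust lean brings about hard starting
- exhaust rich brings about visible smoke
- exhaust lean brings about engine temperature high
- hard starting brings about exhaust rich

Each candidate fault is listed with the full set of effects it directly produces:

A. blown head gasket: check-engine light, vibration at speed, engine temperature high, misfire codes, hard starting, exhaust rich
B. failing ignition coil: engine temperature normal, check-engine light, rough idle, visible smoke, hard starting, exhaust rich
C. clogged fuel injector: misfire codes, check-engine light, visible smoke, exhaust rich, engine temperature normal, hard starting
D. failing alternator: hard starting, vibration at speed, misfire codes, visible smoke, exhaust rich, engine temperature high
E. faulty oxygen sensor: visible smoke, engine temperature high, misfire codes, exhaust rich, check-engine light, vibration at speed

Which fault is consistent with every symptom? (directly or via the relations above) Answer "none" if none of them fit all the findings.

Testing each hypothesis:
(A) blown head gasket — check-engine light ✓; visible smoke ✓ (via exhaust rich → visible smoke); engine temperature high ✓; hard starting ✓; exhaust rich ✓; misfire codes ✓
(B) failing ignition coil — fails on engine temperature high, misfire codes (predicts engine temperature normal, not engine temperature high)
(C) clogged fuel injector — check-engine light ✓; visible smoke ✓; engine temperature high ✗; hard starting ✓; exhaust rich ✓; misfire codes ✓
(D) failing alternator — does not account for check-engine light
(E) faulty oxygen sensor — does not account for hard starting
(A) is the only candidate with no mismatches.

A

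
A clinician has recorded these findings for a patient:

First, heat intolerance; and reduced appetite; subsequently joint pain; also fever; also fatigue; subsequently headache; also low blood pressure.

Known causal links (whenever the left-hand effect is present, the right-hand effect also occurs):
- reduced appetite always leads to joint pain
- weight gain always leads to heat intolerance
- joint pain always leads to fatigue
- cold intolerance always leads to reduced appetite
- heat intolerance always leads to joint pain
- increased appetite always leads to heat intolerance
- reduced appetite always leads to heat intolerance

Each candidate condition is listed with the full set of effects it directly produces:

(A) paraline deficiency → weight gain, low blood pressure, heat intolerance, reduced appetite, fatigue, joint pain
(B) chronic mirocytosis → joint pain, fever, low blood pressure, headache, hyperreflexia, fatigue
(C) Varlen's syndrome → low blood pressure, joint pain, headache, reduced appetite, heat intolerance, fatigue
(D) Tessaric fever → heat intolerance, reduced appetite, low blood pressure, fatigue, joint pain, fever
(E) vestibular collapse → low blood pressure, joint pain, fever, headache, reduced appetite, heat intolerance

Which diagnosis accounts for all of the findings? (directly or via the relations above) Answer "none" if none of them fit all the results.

E

Testing each hypothesis:
(A) paraline deficiency — does not account for fever, headache
(B) chronic mirocytosis — heat intolerance NO; reduced appetite NO; joint pain yes; fever yes; fatigue yes; headache yes; low blood pressure yes
(C) Varlen's syndrome — heat intolerance yes; reduced appetite yes; joint pain yes; fever NO; fatigue yes; headache yes; low blood pressure yes
(D) Tessaric fever — heat intolerance yes; reduced appetite yes; joint pain yes; fever yes; fatigue yes; headache NO; low blood pressure yes
(E) vestibular collapse — accounts for every observation (fatigue through joint pain → fatigue)
Only (E) is consistent with every observation.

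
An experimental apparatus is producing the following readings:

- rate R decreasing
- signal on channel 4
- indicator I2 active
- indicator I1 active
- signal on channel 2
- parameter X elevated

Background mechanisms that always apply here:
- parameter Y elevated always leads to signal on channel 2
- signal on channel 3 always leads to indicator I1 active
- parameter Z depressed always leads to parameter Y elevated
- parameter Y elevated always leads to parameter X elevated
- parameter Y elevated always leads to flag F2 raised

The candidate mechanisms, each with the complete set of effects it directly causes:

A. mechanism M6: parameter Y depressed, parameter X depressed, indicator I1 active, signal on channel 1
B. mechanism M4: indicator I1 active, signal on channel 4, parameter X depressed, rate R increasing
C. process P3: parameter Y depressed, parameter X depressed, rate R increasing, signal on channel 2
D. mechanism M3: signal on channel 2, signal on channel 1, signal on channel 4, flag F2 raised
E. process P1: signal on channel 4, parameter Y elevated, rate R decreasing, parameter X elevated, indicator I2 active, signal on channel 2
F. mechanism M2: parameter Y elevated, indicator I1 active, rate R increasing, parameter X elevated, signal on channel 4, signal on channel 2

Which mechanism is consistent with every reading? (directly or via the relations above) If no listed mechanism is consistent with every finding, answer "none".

none

Checking each candidate against the observations:
(A) mechanism M6 — rate R decreasing NO; signal on channel 4 NO; indicator I2 active NO; indicator I1 active yes; signal on channel 2 NO; parameter X elevated NO
(B) mechanism M4 — rate R decreasing NO; signal on channel 4 yes; indicator I2 active NO; indicator I1 active yes; signal on channel 2 NO; parameter X elevated NO
(C) process P3 — rate R decreasing NO; signal on channel 4 NO; indicator I2 active NO; indicator I1 active NO; signal on channel 2 yes; parameter X elevated NO
(D) mechanism M3 — rate R decreasing NO; signal on channel 4 yes; indicator I2 active NO; indicator I1 active NO; signal on channel 2 yes; parameter X elevated NO
(E) process P1 — does not account for indicator I1 active
(F) mechanism M2 — rate R decreasing NO; signal on channel 4 yes; indicator I2 active NO; indicator I1 active yes; signal on channel 2 yes; parameter X elevated yes
None of the listed candidates fits everything.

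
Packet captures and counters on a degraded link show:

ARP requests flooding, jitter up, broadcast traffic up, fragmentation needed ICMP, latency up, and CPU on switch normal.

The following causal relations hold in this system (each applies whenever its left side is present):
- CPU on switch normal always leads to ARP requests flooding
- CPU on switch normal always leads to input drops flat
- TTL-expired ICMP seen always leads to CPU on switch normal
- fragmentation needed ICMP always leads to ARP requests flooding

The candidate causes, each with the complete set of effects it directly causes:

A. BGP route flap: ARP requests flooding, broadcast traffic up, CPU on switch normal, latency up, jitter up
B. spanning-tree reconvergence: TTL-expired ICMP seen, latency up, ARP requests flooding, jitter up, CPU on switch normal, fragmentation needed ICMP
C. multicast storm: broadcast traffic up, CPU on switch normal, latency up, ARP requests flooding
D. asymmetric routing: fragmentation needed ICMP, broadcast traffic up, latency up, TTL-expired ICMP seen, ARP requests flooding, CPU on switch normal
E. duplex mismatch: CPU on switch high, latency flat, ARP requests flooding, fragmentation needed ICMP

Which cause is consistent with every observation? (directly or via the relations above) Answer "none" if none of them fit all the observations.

Checking each candidate against the observations:
(A) BGP route flap — ARP requests flooding +; jitter up +; broadcast traffic up +; fragmentation needed ICMP -; latency up +; CPU on switch normal +
(B) spanning-tree reconvergence — ARP requests flooding +; jitter up +; broadcast traffic up -; fragmentation needed ICMP +; latency up +; CPU on switch normal +
(C) multicast storm — does not account for jitter up, fragmentation needed ICMP
(D) asymmetric routing — ARP requests flooding +; jitter up -; broadcast traffic up +; fragmentation needed ICMP +; latency up +; CPU on switch normal +
(E) duplex mismatch — fails on jitter up, broadcast traffic up, latency up, CPU on switch normal (predicts latency flat, not latency up; predicts CPU on switch high, not CPU on switch normal)
None of the listed candidates fits everything.

none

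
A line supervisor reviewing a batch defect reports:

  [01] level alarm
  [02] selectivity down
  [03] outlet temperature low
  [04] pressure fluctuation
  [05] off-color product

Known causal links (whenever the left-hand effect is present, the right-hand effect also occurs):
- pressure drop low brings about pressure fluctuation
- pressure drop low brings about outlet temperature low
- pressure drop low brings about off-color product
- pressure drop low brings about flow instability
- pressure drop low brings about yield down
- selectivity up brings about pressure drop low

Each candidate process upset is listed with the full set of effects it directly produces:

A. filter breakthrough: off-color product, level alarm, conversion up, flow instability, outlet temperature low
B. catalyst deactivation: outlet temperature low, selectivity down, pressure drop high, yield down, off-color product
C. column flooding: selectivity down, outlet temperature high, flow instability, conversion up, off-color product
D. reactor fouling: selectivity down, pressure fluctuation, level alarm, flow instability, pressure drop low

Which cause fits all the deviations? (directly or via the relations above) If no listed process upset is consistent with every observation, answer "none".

D

For each candidate, compare predicted effects to what was observed:
(A) filter breakthrough — level alarm +; selectivity down -; outlet temperature low +; pressure fluctuation -; off-color product +
(B) catalyst deactivation — level alarm -; selectivity down +; outlet temperature low +; pressure fluctuation -; off-color product +
(C) column flooding — fails on level alarm, outlet temperature low, pressure fluctuation (predicts outlet temperature high, not outlet temperature low)
(D) reactor fouling — level alarm +; selectivity down +; outlet temperature low + (through pressure drop low → outlet temperature low); pressure fluctuation +; off-color product + (through pressure drop low → off-color product)
(D) alone accounts for all the evidence.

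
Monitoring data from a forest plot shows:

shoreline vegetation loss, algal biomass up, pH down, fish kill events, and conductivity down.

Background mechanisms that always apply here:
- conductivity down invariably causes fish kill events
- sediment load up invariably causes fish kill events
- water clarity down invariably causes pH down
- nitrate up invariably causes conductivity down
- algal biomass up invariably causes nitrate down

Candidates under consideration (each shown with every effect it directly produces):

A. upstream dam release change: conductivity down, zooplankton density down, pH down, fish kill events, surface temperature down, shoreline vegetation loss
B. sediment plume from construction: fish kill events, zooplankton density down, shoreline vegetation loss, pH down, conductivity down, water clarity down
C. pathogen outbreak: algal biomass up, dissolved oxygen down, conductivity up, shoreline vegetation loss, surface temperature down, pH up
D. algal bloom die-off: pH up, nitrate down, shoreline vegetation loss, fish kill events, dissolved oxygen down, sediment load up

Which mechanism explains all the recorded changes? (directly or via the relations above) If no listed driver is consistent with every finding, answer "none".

For each candidate, compare predicted effects to what was observed:
(A) upstream dam release change — shoreline vegetation loss match; algal biomass up miss; pH down match; fish kill events match; conductivity down match
(B) sediment plume from construction — does not account for algal biomass up
(C) pathogen outbreak — shoreline vegetation loss match; algal biomass up match; pH down miss; fish kill events miss; conductivity down miss
(D) algal bloom die-off — fails on algal biomass up, pH down, conductivity down (predicts pH up, not pH down)
No candidate is consistent with all observations.

none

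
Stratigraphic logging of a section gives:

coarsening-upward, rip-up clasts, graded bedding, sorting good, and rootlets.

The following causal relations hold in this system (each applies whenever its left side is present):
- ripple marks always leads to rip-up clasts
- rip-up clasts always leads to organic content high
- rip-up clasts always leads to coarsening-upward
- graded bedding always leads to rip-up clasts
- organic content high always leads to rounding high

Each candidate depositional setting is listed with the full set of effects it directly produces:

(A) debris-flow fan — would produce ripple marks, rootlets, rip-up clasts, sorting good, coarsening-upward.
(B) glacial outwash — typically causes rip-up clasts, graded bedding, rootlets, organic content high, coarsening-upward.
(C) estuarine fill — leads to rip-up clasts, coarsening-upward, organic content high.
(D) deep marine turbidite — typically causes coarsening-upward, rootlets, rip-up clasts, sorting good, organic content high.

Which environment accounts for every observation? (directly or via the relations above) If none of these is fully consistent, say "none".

none

For each candidate, compare predicted effects to what was observed:
(A) debris-flow fan — does not account for graded bedding
(B) glacial outwash — does not account for sorting good
(C) estuarine fill — does not account for graded bedding, sorting good, rootlets
(D) deep marine turbidite — does not account for graded bedding
No candidate is consistent with all observations.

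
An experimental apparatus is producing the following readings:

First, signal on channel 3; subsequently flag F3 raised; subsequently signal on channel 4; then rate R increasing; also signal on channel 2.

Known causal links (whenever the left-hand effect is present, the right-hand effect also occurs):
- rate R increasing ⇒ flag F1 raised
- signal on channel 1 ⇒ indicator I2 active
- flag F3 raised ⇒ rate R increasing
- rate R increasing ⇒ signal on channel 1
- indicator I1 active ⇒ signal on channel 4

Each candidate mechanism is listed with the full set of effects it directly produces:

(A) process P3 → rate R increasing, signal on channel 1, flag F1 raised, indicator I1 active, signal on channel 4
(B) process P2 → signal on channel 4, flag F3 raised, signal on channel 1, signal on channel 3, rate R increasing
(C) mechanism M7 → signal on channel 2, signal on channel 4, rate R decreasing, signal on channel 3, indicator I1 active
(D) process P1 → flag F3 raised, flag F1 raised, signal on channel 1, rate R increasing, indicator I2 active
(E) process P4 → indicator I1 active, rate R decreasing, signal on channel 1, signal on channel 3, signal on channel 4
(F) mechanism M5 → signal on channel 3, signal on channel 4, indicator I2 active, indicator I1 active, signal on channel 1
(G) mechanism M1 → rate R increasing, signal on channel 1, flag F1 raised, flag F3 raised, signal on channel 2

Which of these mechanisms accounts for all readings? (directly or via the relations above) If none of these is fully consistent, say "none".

none

Per-candidate check:
(A) process P3 — signal on channel 3 -; flag F3 raised -; signal on channel 4 +; rate R increasing +; signal on channel 2 -
(B) process P2 — does not account for signal on channel 2
(C) mechanism M7 — fails on flag F3 raised, rate R increasing (predicts rate R decreasing, not rate R increasing)
(D) process P1 — signal on channel 3 -; flag F3 raised +; signal on channel 4 -; rate R increasing +; signal on channel 2 -
(E) process P4 — signal on channel 3 +; flag F3 raised -; signal on channel 4 +; rate R increasing -; signal on channel 2 -
(F) mechanism M5 — signal on channel 3 +; flag F3 raised -; signal on channel 4 +; rate R increasing -; signal on channel 2 -
(G) mechanism M1 — signal on channel 3 -; flag F3 raised +; signal on channel 4 -; rate R increasing +; signal on channel 2 +
Every candidate fails on at least one observation.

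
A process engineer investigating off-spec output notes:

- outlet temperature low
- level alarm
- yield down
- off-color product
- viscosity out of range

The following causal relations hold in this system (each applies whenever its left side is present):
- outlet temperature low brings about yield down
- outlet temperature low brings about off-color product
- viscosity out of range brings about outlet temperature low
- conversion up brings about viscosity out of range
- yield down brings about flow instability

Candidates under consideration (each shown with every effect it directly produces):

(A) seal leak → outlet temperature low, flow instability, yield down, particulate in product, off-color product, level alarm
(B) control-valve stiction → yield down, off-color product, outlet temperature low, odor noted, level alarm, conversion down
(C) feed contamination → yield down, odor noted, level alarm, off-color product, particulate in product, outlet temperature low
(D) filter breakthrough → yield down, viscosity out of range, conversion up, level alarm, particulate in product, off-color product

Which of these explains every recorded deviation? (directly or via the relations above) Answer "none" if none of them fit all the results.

Per-candidate check:
(A) seal leak — does not account for viscosity out of range
(B) control-valve stiction — does not account for viscosity out of range
(C) feed contamination — does not account for viscosity out of range
(D) filter breakthrough — accounts for every observation (outlet temperature low via viscosity out of range → outlet temperature low)
(D) alone accounts for all the evidence.

D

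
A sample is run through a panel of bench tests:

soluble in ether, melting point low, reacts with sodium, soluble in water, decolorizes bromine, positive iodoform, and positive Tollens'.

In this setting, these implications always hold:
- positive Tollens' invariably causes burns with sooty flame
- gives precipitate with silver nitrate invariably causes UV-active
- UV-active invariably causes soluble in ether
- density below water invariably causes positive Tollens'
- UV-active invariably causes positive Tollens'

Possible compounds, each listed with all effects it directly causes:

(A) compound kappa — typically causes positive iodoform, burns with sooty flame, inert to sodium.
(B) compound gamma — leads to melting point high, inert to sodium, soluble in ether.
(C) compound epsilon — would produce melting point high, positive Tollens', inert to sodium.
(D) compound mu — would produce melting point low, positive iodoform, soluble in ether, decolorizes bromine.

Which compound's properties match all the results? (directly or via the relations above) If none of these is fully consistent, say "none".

Per-candidate check:
(A) compound kappa — soluble in ether ✗; melting point low ✗; reacts with sodium ✗; soluble in water ✗; decolorizes bromine ✗; positive iodoform ✓; positive Tollens' ✗
(B) compound gamma — fails on melting point low, reacts with sodium, soluble in water, decolorizes bromine, positive iodoform, positive Tollens' (predicts melting point high, not melting point low; predicts inert to sodium, not reacts with sodium)
(C) compound epsilon — soluble in ether ✗; melting point low ✗; reacts with sodium ✗; soluble in water ✗; decolorizes bromine ✗; positive iodoform ✗; positive Tollens' ✓
(D) compound mu — does not account for reacts with sodium, soluble in water, positive Tollens'
None of the listed candidates fits everything.

none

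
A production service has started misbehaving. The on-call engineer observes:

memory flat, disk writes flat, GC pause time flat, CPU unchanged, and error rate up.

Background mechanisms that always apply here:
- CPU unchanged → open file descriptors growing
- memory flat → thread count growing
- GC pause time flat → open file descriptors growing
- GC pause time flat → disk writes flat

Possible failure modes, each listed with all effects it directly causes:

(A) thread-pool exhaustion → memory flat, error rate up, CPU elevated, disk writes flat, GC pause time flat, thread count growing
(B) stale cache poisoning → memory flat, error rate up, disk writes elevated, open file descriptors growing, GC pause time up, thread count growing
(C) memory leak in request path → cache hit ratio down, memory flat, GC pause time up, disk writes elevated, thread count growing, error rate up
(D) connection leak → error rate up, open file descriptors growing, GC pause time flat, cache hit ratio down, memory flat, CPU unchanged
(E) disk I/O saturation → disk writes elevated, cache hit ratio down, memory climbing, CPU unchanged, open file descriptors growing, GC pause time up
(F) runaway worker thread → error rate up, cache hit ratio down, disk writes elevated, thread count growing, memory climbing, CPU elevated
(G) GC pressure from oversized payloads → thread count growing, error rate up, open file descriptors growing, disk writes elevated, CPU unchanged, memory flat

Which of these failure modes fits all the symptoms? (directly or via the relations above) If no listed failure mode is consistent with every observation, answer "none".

For each candidate, compare predicted effects to what was observed:
(A) thread-pool exhaustion — memory flat yes; disk writes flat yes; GC pause time flat yes; CPU unchanged NO; error rate up yes
(B) stale cache poisoning — memory flat yes; disk writes flat NO; GC pause time flat NO; CPU unchanged NO; error rate up yes
(C) memory leak in request path — memory flat yes; disk writes flat NO; GC pause time flat NO; CPU unchanged NO; error rate up yes
(D) connection leak — memory flat yes; disk writes flat yes (by GC pause time flat → disk writes flat); GC pause time flat yes; CPU unchanged yes; error rate up yes
(E) disk I/O saturation — fails on memory flat, disk writes flat, GC pause time flat, error rate up (predicts memory climbing, not memory flat; predicts disk writes elevated, not disk writes flat; predicts GC pause time up, not GC pause time flat)
(F) runaway worker thread — fails on memory flat, disk writes flat, GC pause time flat, CPU unchanged (predicts memory climbing, not memory flat; predicts disk writes elevated, not disk writes flat; predicts CPU elevated, not CPU unchanged)
(G) GC pressure from oversized payloads — memory flat yes; disk writes flat NO; GC pause time flat NO; CPU unchanged yes; error rate up yes
Only (D) is consistent with every observation.

D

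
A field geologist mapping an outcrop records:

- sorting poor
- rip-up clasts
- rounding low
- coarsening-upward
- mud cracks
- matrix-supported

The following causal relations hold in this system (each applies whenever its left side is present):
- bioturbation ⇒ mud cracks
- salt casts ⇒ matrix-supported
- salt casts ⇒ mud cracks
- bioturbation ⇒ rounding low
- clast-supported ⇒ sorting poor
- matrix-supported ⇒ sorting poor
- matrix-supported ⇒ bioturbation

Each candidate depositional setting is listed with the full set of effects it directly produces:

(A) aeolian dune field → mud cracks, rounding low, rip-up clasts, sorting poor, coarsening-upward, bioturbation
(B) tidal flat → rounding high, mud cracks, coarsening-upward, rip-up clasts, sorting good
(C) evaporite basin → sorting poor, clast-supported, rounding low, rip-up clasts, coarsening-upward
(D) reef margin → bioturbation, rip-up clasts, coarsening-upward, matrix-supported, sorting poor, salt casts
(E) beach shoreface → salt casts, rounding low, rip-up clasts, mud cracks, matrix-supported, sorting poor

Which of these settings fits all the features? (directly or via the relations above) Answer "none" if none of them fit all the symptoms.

For each candidate, compare predicted effects to what was observed:
(A) aeolian dune field — sorting poor match; rip-up clasts match; rounding low match; coarsening-upward match; mud cracks match; matrix-supported miss
(B) tidal flat — sorting poor miss; rip-up clasts match; rounding low miss; coarsening-upward match; mud cracks match; matrix-supported miss
(C) evaporite basin — fails on mud cracks, matrix-supported (predicts clast-supported, not matrix-supported)
(D) reef margin — sorting poor match; rip-up clasts match; rounding low match (through bioturbation → rounding low); coarsening-upward match; mud cracks match (through salt casts → mud cracks); matrix-supported match
(E) beach shoreface — sorting poor match; rip-up clasts match; rounding low match; coarsening-upward miss; mud cracks match; matrix-supported match
(D) alone accounts for all the evidence.

D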